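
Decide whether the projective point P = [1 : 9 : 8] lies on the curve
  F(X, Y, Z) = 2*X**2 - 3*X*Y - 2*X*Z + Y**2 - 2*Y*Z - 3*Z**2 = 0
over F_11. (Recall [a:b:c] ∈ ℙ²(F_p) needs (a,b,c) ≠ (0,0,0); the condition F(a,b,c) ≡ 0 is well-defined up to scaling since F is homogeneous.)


F(1,9,8) ≡ 1 (mod 11); P is NOT on the curve.

Evaluate F(1, 9, 8) term-by-term (mod 11).
  2*X**2 ↦ 2·1·1·1 = 2
  -3*X*Y ↦ -3·1·9·1 = -27
  -2*X*Z ↦ -2·1·1·8 = -16
  Y**2 ↦ 1·1·81·1 = 81
  -2*Y*Z ↦ -2·1·9·8 = -144
  -3*Z**2 ↦ -3·1·1·64 = -192
Sum: F(1, 9, 8) = (2) + (-27) + (-16) + (81) + (-144) + (-192) = -296.
Reducing mod 11: -296 ≡ 1 (mod 11).
Since F(a, b, c) ≡ 1 ≠ 0 (mod 11), P does NOT lie on the curve.


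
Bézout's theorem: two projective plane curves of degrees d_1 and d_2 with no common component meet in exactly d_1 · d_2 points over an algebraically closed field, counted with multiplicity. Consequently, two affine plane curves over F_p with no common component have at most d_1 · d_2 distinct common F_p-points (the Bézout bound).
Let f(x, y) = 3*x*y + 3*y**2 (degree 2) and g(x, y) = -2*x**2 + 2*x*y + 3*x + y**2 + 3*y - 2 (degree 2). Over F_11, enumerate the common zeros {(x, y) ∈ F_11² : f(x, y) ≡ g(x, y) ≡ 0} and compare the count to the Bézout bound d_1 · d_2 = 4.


Common zeros: {(3, 0), (4, 0), (5, 6), (6, 5)}; count = 4; Bézout bound = 4.

deg(f) = 2, deg(g) = 2, so Bézout bound = 4.
Scan x ∈ F_11. For each x, list the y ∈ F_11 with f(x, y) ≡ 0 and those with g(x, y) ≡ 0 (mod 11); the common zeros in that column are the intersection.
  x = 0: f ≡ 0 at y ∈ {0}; g ≡ 0 at y ∈ ∅; common: ∅.
  x = 1: f ≡ 0 at y ∈ {0, 10}; g ≡ 0 at y ∈ ∅; common: ∅.
  x = 2: f ≡ 0 at y ∈ {0, 9}; g ≡ 0 at y ∈ ∅; common: ∅.
  x = 3: f ≡ 0 at y ∈ {0, 8}; g ≡ 0 at y ∈ {0, 2}; common: {0}.
  x = 4: f ≡ 0 at y ∈ {0, 7}; g ≡ 0 at y ∈ {0}; common: {0}.
  x = 5: f ≡ 0 at y ∈ {0, 6}; g ≡ 0 at y ∈ {3, 6}; common: {6}.
  x = 6: f ≡ 0 at y ∈ {0, 5}; g ≡ 0 at y ∈ {2, 5}; common: {5}.
  x = 7: f ≡ 0 at y ∈ {0, 4}; g ≡ 0 at y ∈ {8}; common: ∅.
  x = 8: f ≡ 0 at y ∈ {0, 3}; g ≡ 0 at y ∈ {6, 8}; common: ∅.
  x = 9: f ≡ 0 at y ∈ {0, 2}; g ≡ 0 at y ∈ ∅; common: ∅.
  x = 10: f ≡ 0 at y ∈ {0, 1}; g ≡ 0 at y ∈ ∅; common: ∅.
Collecting: common zeros = {(3, 0), (4, 0), (5, 6), (6, 5)}, so the count is 4.
Comparison with the Bézout bound: 4 ≤ 4 = deg(f)·deg(g), as expected for curves with no common component (the bound is attained).


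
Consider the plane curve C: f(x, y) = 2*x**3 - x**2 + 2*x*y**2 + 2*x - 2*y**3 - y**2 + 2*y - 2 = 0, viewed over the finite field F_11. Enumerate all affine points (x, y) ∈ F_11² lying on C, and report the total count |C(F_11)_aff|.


Affine F_11-points: {(3, 5), (4, 4), (5, 1), (5, 10), (6, 4), (6, 9), (7, 0), (7, 4), (7, 8)}; count = 9.

For each of the 121 pairs (x, y) ∈ F_11², evaluate f(x, y) mod 11. Record the zeros.
  x = 0: [0↦9, 1↦8, 2↦4, 3↦7, 4↦5, 5↦8, 6↦4, 7↦3, 8↦4, 9↦6, 10↦8]  zeros at y ∈ ∅
  x = 1: [0↦1, 1↦2, 2↦4, 3↦6, 4↦7, 5↦6, 6↦2, 7↦5, 8↦3, 9↦6, 10↦2]  zeros at y ∈ ∅
  x = 2: [0↦3, 1↦6, 2↦3, 3↦4, 4↦8, 5↦3, 6↦10, 7↦6, 8↦1, 9↦5, 10↦6]  zeros at y ∈ ∅
  x = 3: [0↦5, 1↦10, 2↦2, 3↦2, 4↦9, 5↦0, 6↦7, 7↦7, 8↦10, 9↦4, 10↦10]  zeros at y ∈ {5}
  x = 4: [0↦8, 1↦4, 2↦2, 3↦1, 4↦0, 5↦9, 6↦5, 7↦9, 8↦9, 9↦4, 10↦4]  zeros at y ∈ {4}
  x = 5: [0↦2, 1↦0, 2↦4, 3↦2, 4↦4, 5↦9, 6↦5, 7↦2, 8↦10, 9↦6, 10↦0]  zeros at y ∈ {1, 10}
  x = 6: [0↦10, 1↦10, 2↦9, 3↦6, 4↦0, 5↦1, 6↦8, 7↦9, 8↦3, 9↦0, 10↦10]  zeros at y ∈ {4, 9}
  x = 7: [0↦0, 1↦2, 2↦7, 3↦3, 4↦0, 5↦8, 6↦4, 7↦9, 8↦0, 9↦9, 10↦2]  zeros at y ∈ {0, 4, 8}
  x = 8: [0↦6, 1↦10, 2↦10, 3↦5, 4↦5, 5↦9, 6↦5, 7↦3, 8↦2, 9↦1, 10↦10]  zeros at y ∈ ∅
  x = 9: [0↦7, 1↦2, 2↦8, 3↦2, 4↦5, 5↦5, 6↦1, 7↦3, 8↦10, 9↦10, 10↦2]  zeros at y ∈ ∅
  x = 10: [0↦4, 1↦1, 2↦2, 3↦6, 4↦1, 5↦8, 6↦4, 7↦10, 8↦3, 9↦4, 10↦1]  zeros at y ∈ ∅
Collecting zeros: affine points = {(3, 5), (4, 4), (5, 1), (5, 10), (6, 4), (6, 9), (7, 0), (7, 4), (7, 8)}.
Total count |C(F_11)_aff| = 9.


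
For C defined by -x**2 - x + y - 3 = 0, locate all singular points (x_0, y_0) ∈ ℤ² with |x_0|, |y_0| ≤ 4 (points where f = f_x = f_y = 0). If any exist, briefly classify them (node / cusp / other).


No singular points in the scanned grid; C is smooth there.

Compute partial derivatives:
  f_x = -2*x - 1.
  f_y = 1.
f_y = 1 is a nonzero constant, so f_y never vanishes: no point (x, y) can satisfy f = f_x = f_y = 0. In particular no (x, y) ∈ {−4, ..., 4}² is singular; the curve is smooth.


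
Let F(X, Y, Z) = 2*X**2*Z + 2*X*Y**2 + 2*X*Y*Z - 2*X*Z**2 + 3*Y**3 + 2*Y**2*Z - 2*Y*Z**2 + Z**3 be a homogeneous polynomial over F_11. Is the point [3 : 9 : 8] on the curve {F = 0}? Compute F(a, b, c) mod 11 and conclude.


F(3,9,8) ≡ 1 (mod 11); P is NOT on the curve.

Evaluate F(3, 9, 8) term-by-term (mod 11).
  2*X**2*Z ↦ 2·9·1·8 = 144
  2*X*Y**2 ↦ 2·3·81·1 = 486
  2*X*Y*Z ↦ 2·3·9·8 = 432
  -2*X*Z**2 ↦ -2·3·1·64 = -384
  3*Y**3 ↦ 3·1·729·1 = 2187
  2*Y**2*Z ↦ 2·1·81·8 = 1296
  -2*Y*Z**2 ↦ -2·1·9·64 = -1152
  Z**3 ↦ 1·1·1·512 = 512
Sum: F(3, 9, 8) = (144) + (486) + (432) + (-384) + (2187) + (1296) + (-1152) + (512) = 3521.
Reducing mod 11: 3521 ≡ 1 (mod 11).
Since F(a, b, c) ≡ 1 ≠ 0 (mod 11), P does NOT lie on the curve.


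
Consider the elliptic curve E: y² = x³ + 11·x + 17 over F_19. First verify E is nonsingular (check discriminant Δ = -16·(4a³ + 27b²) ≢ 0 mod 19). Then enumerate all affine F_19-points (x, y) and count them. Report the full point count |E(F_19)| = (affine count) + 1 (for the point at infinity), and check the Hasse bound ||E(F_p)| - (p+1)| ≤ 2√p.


Affine points = {(0, 6), (0, 13), (2, 3), (2, 16), (3, 1), (3, 18), (4, 7), (4, 12), (5, 8), (5, 11), (7, 0), (8, 3), (8, 16), (9, 3), (9, 16), (10, 5), (10, 14), (11, 5), (11, 14), (13, 1), (13, 18), (15, 2), (15, 17), (17, 5), (17, 14), (18, 9), (18, 10)}; affine count = 27; |E(F_19)| = 28.

Discriminant check: Δ ∝ 4a³ + 27b² = 4·11³ + 27·17² = 4·1331 + 27·289 ≡ 17 (mod 19). Nonzero ⇒ E is nonsingular.
For each x ∈ F_19, compute rhs = x³ + 11·x + 17 mod 19, then count y ∈ F_19 with y² ≡ rhs.
  x = 0: rhs = 17, matching y values: 6, 13 (2 points).
  x = 1: rhs = 10, matching y values: none (0 points).
  x = 2: rhs = 9, matching y values: 3, 16 (2 points).
  x = 3: rhs = 1, matching y values: 1, 18 (2 points).
  x = 4: rhs = 11, matching y values: 7, 12 (2 points).
  x = 5: rhs = 7, matching y values: 8, 11 (2 points).
  x = 6: rhs = 14, matching y values: none (0 points).
  x = 7: rhs = 0, matching y values: 0 (1 points).
  x = 8: rhs = 9, matching y values: 3, 16 (2 points).
  x = 9: rhs = 9, matching y values: 3, 16 (2 points).
  x = 10: rhs = 6, matching y values: 5, 14 (2 points).
  x = 11: rhs = 6, matching y values: 5, 14 (2 points).
  x = 12: rhs = 15, matching y values: none (0 points).
  x = 13: rhs = 1, matching y values: 1, 18 (2 points).
  x = 14: rhs = 8, matching y values: none (0 points).
  x = 15: rhs = 4, matching y values: 2, 17 (2 points).
  x = 16: rhs = 14, matching y values: none (0 points).
  x = 17: rhs = 6, matching y values: 5, 14 (2 points).
  x = 18: rhs = 5, matching y values: 9, 10 (2 points).
Total affine count: 27.
Full point count |E(F_19)| = 27 + 1 = 28.
Hasse bound: |28 − (19+1)| = |8| = 8 ≤ 2√19 ≈ 8.7178 ✓.


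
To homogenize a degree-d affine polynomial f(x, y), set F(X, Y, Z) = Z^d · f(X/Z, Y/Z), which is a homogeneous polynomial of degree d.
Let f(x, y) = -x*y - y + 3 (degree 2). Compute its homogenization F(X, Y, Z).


F(X, Y, Z) = -X*Y - Y*Z + 3*Z**2

deg(f) = 2.
Substitute x = X/Z, y = Y/Z into f, then multiply by Z^2.
  monomial -1·x^1·y^1 ↦ -1·X^1·Y^1·Z^0.
  monomial -1·x^0·y^1 ↦ -1·X^0·Y^1·Z^1.
  monomial 3·x^0·y^0 ↦ 3·X^0·Y^0·Z^2.
Collecting: F(X, Y, Z) = -X*Y - Y*Z + 3*Z**2.


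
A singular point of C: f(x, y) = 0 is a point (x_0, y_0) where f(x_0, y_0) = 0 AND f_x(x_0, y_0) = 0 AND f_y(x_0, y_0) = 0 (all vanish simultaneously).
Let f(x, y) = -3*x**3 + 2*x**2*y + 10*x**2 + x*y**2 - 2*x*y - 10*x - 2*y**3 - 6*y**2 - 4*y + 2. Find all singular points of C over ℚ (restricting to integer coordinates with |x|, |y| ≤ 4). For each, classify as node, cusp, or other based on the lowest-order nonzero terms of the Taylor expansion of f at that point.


Singular points: {(1, -1)}; classification: node.

Compute partial derivatives:
  f_x = -9*x**2 + 4*x*y + 20*x + y**2 - 2*y - 10.
  f_y = 2*x**2 + 2*x*y - 2*x - 6*y**2 - 12*y - 4.
Scan x_0 ∈ {−4, ..., 4}. For each x_0, f_y(x_0, y) is a polynomial in y; find its integer roots y ∈ {−4, ..., 4}, then test f_x and f at those candidates.
  x = -4: f_y(-4, y) = -6*y**2 - 20*y + 36; no integer root y with |y| ≤ 4.
  x = -3: f_y(-3, y) = -6*y**2 - 18*y + 20; no integer root y with |y| ≤ 4.
  x = -2: f_y(-2, y) = -6*y**2 - 16*y + 8; no integer root y with |y| ≤ 4.
  x = -1: f_y(-1, y) = -6*y**2 - 14*y; vanishes at y ∈ {0}. (-1, 0): f_x = -39 ≠ 0.
  x = 0: f_y(0, y) = -6*y**2 - 12*y - 4; no integer root y with |y| ≤ 4.
  x = 1: f_y(1, y) = -6*y**2 - 10*y - 4; vanishes at y ∈ {-1}. (1, -1): f_x = 0, f = 0 — SINGULAR.
  x = 2: f_y(2, y) = -6*y**2 - 8*y; vanishes at y ∈ {0}. (2, 0): f_x = -6 ≠ 0.
  x = 3: f_y(3, y) = -6*y**2 - 6*y + 8; no integer root y with |y| ≤ 4.
  x = 4: f_y(4, y) = -6*y**2 - 4*y + 20; no integer root y with |y| ≤ 4.
Only singular point on the grid: (1, -1).
Classify: substitute x = 1 + u, y = -1 + v and expand: f = -3*u**3 + 2*u**2*v - u**2 + u*v**2 - 2*v**3 + v**2.
No constant or linear terms (consistent with a singular point). Quadratic part: -u**2 + v**2. Cubic part: -3*u**3 + 2*u**2*v + u*v**2 - 2*v**3.
The quadratic part v**2 - u**2 = (v − u)(v + u) splits into two distinct linear factors, so there are two distinct tangent lines y − -1 = ±(x − 1) — this is a node (ordinary double point).
Classification: node.


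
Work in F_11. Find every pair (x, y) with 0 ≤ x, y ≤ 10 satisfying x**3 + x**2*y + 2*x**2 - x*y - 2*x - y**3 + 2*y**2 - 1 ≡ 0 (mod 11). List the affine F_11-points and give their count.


Affine F_11-points: {(0, 1), (0, 4), (0, 8), (1, 0), (1, 2), (2, 0), (2, 6), (2, 7), (3, 7), (6, 0), (6, 4), (6, 9), (7, 5), (8, 7), (9, 10), (10, 4)}; count = 16.

For each of the 121 pairs (x, y) ∈ F_11², evaluate f(x, y) mod 11. Record the zeros.
  x = 0: [0↦10, 1↦0, 2↦10, 3↦1, 4↦0, 5↦1, 6↦9, 7↦7, 8↦0, 9↦4, 10↦2]  zeros at y ∈ {1, 4, 8}
  x = 1: [0↦0, 1↦1, 2↦0, 3↦2, 4↦1, 5↦2, 6↦10, 7↦8, 8↦1, 9↦5, 10↦3]  zeros at y ∈ {0, 2}
  x = 2: [0↦0, 1↦3, 2↦4, 3↦8, 4↦9, 5↦1, 6↦0, 7↦0, 8↦6, 9↦1, 10↦1]  zeros at y ∈ {0, 6, 7}
  x = 3: [0↦5, 1↦1, 2↦6, 3↦3, 4↦8, 5↦4, 6↦7, 7↦0, 8↦10, 9↦9, 10↦2]  zeros at y ∈ {7}
  x = 4: [0↦10, 1↦1, 2↦1, 3↦4, 4↦4, 5↦6, 6↦4, 7↦3, 8↦8, 9↦2, 10↦1]  zeros at y ∈ ∅
  x = 5: [0↦10, 1↦9, 2↦6, 3↦6, 4↦3, 5↦2, 6↦8, 7↦4, 8↦6, 9↦8, 10↦4]  zeros at y ∈ ∅
  x = 6: [0↦0, 1↦9, 2↦5, 3↦4, 4↦0, 5↦9, 6↦3, 7↦9, 8↦10, 9↦0, 10↦6]  zeros at y ∈ {0, 4, 9}
  x = 7: [0↦8, 1↦7, 2↦4, 3↦4, 4↦1, 5↦0, 6↦6, 7↦2, 8↦4, 9↦6, 10↦2]  zeros at y ∈ {5}
  x = 8: [0↦7, 1↦9, 2↦9, 3↦1, 4↦1, 5↦3, 6↦1, 7↦0, 8↦5, 9↦10, 10↦9]  zeros at y ∈ {7}
  x = 9: [0↦3, 1↦10, 2↦4, 3↦1, 4↦6, 5↦2, 6↦5, 7↦9, 8↦8, 9↦7, 10↦0]  zeros at y ∈ {10}
  x = 10: [0↦2, 1↦5, 2↦6, 3↦10, 4↦0, 5↦3, 6↦2, 7↦2, 8↦8, 9↦3, 10↦3]  zeros at y ∈ {4}
Collecting zeros: affine points = {(0, 1), (0, 4), (0, 8), (1, 0), (1, 2), (2, 0), (2, 6), (2, 7), (3, 7), (6, 0), (6, 4), (6, 9), (7, 5), (8, 7), (9, 10), (10, 4)}.
Total count |C(F_11)_aff| = 16.


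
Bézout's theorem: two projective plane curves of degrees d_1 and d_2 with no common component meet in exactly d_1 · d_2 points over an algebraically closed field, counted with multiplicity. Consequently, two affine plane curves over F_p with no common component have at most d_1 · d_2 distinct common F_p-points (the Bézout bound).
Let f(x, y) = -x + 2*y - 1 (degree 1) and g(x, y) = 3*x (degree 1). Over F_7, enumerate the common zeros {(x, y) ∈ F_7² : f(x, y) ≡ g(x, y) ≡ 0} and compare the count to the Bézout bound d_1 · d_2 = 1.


Common zeros: {(0, 4)}; count = 1; Bézout bound = 1.

deg(f) = 1, deg(g) = 1, so Bézout bound = 1.
Scan x ∈ F_7. For each x, list the y ∈ F_7 with f(x, y) ≡ 0 and those with g(x, y) ≡ 0 (mod 7); the common zeros in that column are the intersection.
  x = 0: f ≡ 0 at y ∈ {4}; g ≡ 0 at y ∈ {0, 1, 2, 3, 4, 5, 6}; common: {4}.
  x = 1: f ≡ 0 at y ∈ {1}; g ≡ 0 at y ∈ ∅; common: ∅.
  x = 2: f ≡ 0 at y ∈ {5}; g ≡ 0 at y ∈ ∅; common: ∅.
  x = 3: f ≡ 0 at y ∈ {2}; g ≡ 0 at y ∈ ∅; common: ∅.
  x = 4: f ≡ 0 at y ∈ {6}; g ≡ 0 at y ∈ ∅; common: ∅.
  x = 5: f ≡ 0 at y ∈ {3}; g ≡ 0 at y ∈ ∅; common: ∅.
  x = 6: f ≡ 0 at y ∈ {0}; g ≡ 0 at y ∈ ∅; common: ∅.
Collecting: common zeros = {(0, 4)}, so the count is 1.
Comparison with the Bézout bound: 1 ≤ 1 = deg(f)·deg(g), as expected for curves with no common component (the bound is attained).


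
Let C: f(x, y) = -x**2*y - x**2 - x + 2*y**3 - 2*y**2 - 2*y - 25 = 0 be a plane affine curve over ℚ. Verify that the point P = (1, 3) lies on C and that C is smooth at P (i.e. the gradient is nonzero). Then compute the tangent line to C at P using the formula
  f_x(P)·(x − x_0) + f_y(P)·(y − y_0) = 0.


Tangent line at P: -9*x + 39*y - 108 = 0.

Step 1: f(1, 3) = 0, so P lies on C.
Step 2: partial derivatives
  f_x(x, y) = -2*x*y - 2*x - 1, f_y(x, y) = -x**2 + 6*y**2 - 4*y - 2.
  f_x(P) = -9, f_y(P) = 39 (gradient nonzero, so P is smooth).
Step 3: tangent line at P: -9·(x − 1) + 39·(y − 3) = 0.
Expanding: -9*x + 39*y - 108 = 0.


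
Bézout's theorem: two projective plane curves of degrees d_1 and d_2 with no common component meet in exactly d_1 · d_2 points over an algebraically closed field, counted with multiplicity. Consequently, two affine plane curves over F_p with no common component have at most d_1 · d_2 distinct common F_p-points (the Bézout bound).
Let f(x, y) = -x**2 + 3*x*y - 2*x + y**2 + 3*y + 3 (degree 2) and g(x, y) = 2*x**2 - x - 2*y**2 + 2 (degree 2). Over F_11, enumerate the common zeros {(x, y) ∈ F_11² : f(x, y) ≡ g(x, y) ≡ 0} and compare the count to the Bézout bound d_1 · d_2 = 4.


Common zeros: ∅; count = 0; Bézout bound = 4.

deg(f) = 2, deg(g) = 2, so Bézout bound = 4.
Scan x ∈ F_11. For each x, list the y ∈ F_11 with f(x, y) ≡ 0 and those with g(x, y) ≡ 0 (mod 11); the common zeros in that column are the intersection.
  x = 0: f ≡ 0 at y ∈ ∅; g ≡ 0 at y ∈ {1, 10}; common: ∅.
  x = 1: f ≡ 0 at y ∈ {0, 5}; g ≡ 0 at y ∈ ∅; common: ∅.
  x = 2: f ≡ 0 at y ∈ ∅; g ≡ 0 at y ∈ {2, 9}; common: ∅.
  x = 3: f ≡ 0 at y ∈ {3, 7}; g ≡ 0 at y ∈ {5, 6}; common: ∅.
  x = 4: f ≡ 0 at y ∈ {3, 4}; g ≡ 0 at y ∈ {2, 9}; common: ∅.
  x = 5: f ≡ 0 at y ∈ {7, 8}; g ≡ 0 at y ∈ ∅; common: ∅.
  x = 6: f ≡ 0 at y ∈ {4, 8}; g ≡ 0 at y ∈ {1, 10}; common: ∅.
  x = 7: f ≡ 0 at y ∈ ∅; g ≡ 0 at y ∈ ∅; common: ∅.
  x = 8: f ≡ 0 at y ∈ {0, 6}; g ≡ 0 at y ∈ ∅; common: ∅.
  x = 9: f ≡ 0 at y ∈ ∅; g ≡ 0 at y ∈ ∅; common: ∅.
  x = 10: f ≡ 0 at y ∈ ∅; g ≡ 0 at y ∈ ∅; common: ∅.
Collecting: common zeros = ∅, so the count is 0.
Comparison with the Bézout bound: 0 ≤ 4 = deg(f)·deg(g), as expected for curves with no common component (the affine F_11-count falls short of the bound because intersections may lie at infinity, over extension fields, or carry multiplicity).


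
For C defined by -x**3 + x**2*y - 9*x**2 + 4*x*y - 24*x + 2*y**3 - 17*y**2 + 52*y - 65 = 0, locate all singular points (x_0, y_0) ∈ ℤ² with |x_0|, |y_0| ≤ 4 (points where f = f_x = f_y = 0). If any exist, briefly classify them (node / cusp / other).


Singular points: {(-2, 3)}; classification: cusp.

Compute partial derivatives:
  f_x = -3*x**2 + 2*x*y - 18*x + 4*y - 24.
  f_y = x**2 + 4*x + 6*y**2 - 34*y + 52.
Scan x_0 ∈ {−4, ..., 4}. For each x_0, f_y(x_0, y) is a polynomial in y; find its integer roots y ∈ {−4, ..., 4}, then test f_x and f at those candidates.
  x = -4: f_y(-4, y) = 6*y**2 - 34*y + 52; no integer root y with |y| ≤ 4.
  x = -3: f_y(-3, y) = 6*y**2 - 34*y + 49; no integer root y with |y| ≤ 4.
  x = -2: f_y(-2, y) = 6*y**2 - 34*y + 48; vanishes at y ∈ {3}. (-2, 3): f_x = 0, f = 0 — SINGULAR.
  x = -1: f_y(-1, y) = 6*y**2 - 34*y + 49; no integer root y with |y| ≤ 4.
  x = 0: f_y(0, y) = 6*y**2 - 34*y + 52; no integer root y with |y| ≤ 4.
  x = 1: f_y(1, y) = 6*y**2 - 34*y + 57; no integer root y with |y| ≤ 4.
  x = 2: f_y(2, y) = 6*y**2 - 34*y + 64; no integer root y with |y| ≤ 4.
  x = 3: f_y(3, y) = 6*y**2 - 34*y + 73; no integer root y with |y| ≤ 4.
  x = 4: f_y(4, y) = 6*y**2 - 34*y + 84; no integer root y with |y| ≤ 4.
Only singular point on the grid: (-2, 3).
Classify: substitute x = -2 + u, y = 3 + v and expand: f = -u**3 + u**2*v + 2*v**3 + v**2.
No constant or linear terms (consistent with a singular point). Quadratic part: v**2. Cubic part: -u**3 + u**2*v + 2*v**3.
The quadratic part v**2 is a perfect square, so there is a single (double) tangent line v = 0, i.e. y = 3. Restricting the cubic part to that line (v = 0) leaves -u**3 ≠ 0, so f is not divisible by v and the branch is v² ≈ u**3 to lowest order — this is a cusp.
Classification: cusp.


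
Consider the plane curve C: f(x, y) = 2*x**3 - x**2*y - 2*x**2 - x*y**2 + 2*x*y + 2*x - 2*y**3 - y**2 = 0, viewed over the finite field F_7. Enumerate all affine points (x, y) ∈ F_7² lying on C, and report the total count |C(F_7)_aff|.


Affine F_7-points: {(0, 0), (0, 3), (1, 4), (2, 1), (3, 0), (5, 0), (5, 2), (6, 2)}; count = 8.

For each of the 49 pairs (x, y) ∈ F_7², evaluate f(x, y) mod 7. Record the zeros.
  x = 0: [0↦0, 1↦4, 2↦1, 3↦0, 4↦3, 5↦5, 6↦1]  zeros at y ∈ {0, 3}
  x = 1: [0↦2, 1↦6, 2↦1, 3↦3, 4↦0, 5↦1, 6↦1]  zeros at y ∈ {4}
  x = 2: [0↦5, 1↦0, 2↦5, 3↦1, 4↦4, 5↦2, 6↦4]  zeros at y ∈ {1}
  x = 3: [0↦0, 1↦5, 2↦4, 3↦6, 4↦6, 5↦6, 6↦1]  zeros at y ∈ {0}
  x = 4: [0↦6, 1↦5, 2↦3, 3↦2, 4↦4, 5↦4, 6↦4]  zeros at y ∈ ∅
  x = 5: [0↦0, 1↦5, 2↦0, 3↦1, 4↦3, 5↦1, 6↦4]  zeros at y ∈ {0, 2}
  x = 6: [0↦1, 1↦3, 2↦0, 3↦1, 4↦1, 5↦2, 6↦6]  zeros at y ∈ {2}
Collecting zeros: affine points = {(0, 0), (0, 3), (1, 4), (2, 1), (3, 0), (5, 0), (5, 2), (6, 2)}.
Total count |C(F_7)_aff| = 8.


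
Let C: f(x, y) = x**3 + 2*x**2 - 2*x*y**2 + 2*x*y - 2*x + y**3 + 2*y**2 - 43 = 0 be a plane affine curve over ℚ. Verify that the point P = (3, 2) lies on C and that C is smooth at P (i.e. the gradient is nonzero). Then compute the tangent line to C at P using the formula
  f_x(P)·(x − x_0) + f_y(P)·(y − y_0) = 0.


Tangent line at P: 33*x + 2*y - 103 = 0.

Step 1: f(3, 2) = 0, so P lies on C.
Step 2: partial derivatives
  f_x(x, y) = 3*x**2 + 4*x - 2*y**2 + 2*y - 2, f_y(x, y) = -4*x*y + 2*x + 3*y**2 + 4*y.
  f_x(P) = 33, f_y(P) = 2 (gradient nonzero, so P is smooth).
Step 3: tangent line at P: 33·(x − 3) + 2·(y − 2) = 0.
Expanding: 33*x + 2*y - 103 = 0.


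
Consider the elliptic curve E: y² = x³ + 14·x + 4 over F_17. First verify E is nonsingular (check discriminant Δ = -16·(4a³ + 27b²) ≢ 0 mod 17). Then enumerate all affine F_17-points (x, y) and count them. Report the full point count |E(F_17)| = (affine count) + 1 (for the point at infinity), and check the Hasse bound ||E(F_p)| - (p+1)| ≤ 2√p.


Affine points = {(0, 2), (0, 15), (1, 6), (1, 11), (6, 7), (6, 10), (8, 4), (8, 13), (9, 3), (9, 14), (12, 8), (12, 9), (15, 6), (15, 11)}; affine count = 14; |E(F_17)| = 15.

Discriminant check: Δ ∝ 4a³ + 27b² = 4·14³ + 27·4² = 4·2744 + 27·16 ≡ 1 (mod 17). Nonzero ⇒ E is nonsingular.
For each x ∈ F_17, compute rhs = x³ + 14·x + 4 mod 17, then count y ∈ F_17 with y² ≡ rhs.
  x = 0: rhs = 4, matching y values: 2, 15 (2 points).
  x = 1: rhs = 2, matching y values: 6, 11 (2 points).
  x = 2: rhs = 6, matching y values: none (0 points).
  x = 3: rhs = 5, matching y values: none (0 points).
  x = 4: rhs = 5, matching y values: none (0 points).
  x = 5: rhs = 12, matching y values: none (0 points).
  x = 6: rhs = 15, matching y values: 7, 10 (2 points).
  x = 7: rhs = 3, matching y values: none (0 points).
  x = 8: rhs = 16, matching y values: 4, 13 (2 points).
  x = 9: rhs = 9, matching y values: 3, 14 (2 points).
  x = 10: rhs = 5, matching y values: none (0 points).
  x = 11: rhs = 10, matching y values: none (0 points).
  x = 12: rhs = 13, matching y values: 8, 9 (2 points).
  x = 13: rhs = 3, matching y values: none (0 points).
  x = 14: rhs = 3, matching y values: none (0 points).
  x = 15: rhs = 2, matching y values: 6, 11 (2 points).
  x = 16: rhs = 6, matching y values: none (0 points).
Total affine count: 14.
Full point count |E(F_17)| = 14 + 1 = 15.
Hasse bound: |15 − (17+1)| = |-3| = 3 ≤ 2√17 ≈ 8.2462 ✓.


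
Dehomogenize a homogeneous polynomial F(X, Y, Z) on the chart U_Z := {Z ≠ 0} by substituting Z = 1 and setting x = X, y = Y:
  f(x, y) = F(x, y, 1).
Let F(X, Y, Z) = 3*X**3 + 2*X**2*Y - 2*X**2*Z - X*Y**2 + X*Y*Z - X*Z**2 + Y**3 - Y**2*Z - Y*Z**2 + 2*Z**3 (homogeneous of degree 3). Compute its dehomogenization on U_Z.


f(x, y) = 3*x**3 + 2*x**2*y - 2*x**2 - x*y**2 + x*y - x + y**3 - y**2 - y + 2

On U_Z we set Z = 1. Each monomial c·X^i·Y^j·Z^k in F becomes c·x^i·y^j·1^k = c·x^i·y^j.
Substituting Z = 1: F(X, Y, 1) = 3*x**3 + 2*x**2*y - 2*x**2 - x*y**2 + x*y - x + y**3 - y**2 - y + 2.
Note: deg(f) ≤ deg(F) = 3; strict inequality happens when F is divisible by Z (lost terms).


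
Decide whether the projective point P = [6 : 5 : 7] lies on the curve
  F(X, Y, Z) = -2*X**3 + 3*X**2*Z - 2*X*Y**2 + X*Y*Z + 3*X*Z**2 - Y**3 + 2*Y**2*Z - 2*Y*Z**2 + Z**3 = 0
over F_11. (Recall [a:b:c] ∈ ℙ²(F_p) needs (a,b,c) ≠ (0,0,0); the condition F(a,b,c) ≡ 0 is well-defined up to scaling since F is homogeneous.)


F(6,5,7) ≡ 6 (mod 11); P is NOT on the curve.

Evaluate F(6, 5, 7) term-by-term (mod 11).
  -2*X**3 ↦ -2·216·1·1 = -432
  3*X**2*Z ↦ 3·36·1·7 = 756
  -2*X*Y**2 ↦ -2·6·25·1 = -300
  X*Y*Z ↦ 1·6·5·7 = 210
  3*X*Z**2 ↦ 3·6·1·49 = 882
  -Y**3 ↦ -1·1·125·1 = -125
  2*Y**2*Z ↦ 2·1·25·7 = 350
  -2*Y*Z**2 ↦ -2·1·5·49 = -490
  Z**3 ↦ 1·1·1·343 = 343
Sum: F(6, 5, 7) = (-432) + (756) + (-300) + (210) + (882) + (-125) + (350) + (-490) + (343) = 1194.
Reducing mod 11: 1194 ≡ 6 (mod 11).
Since F(a, b, c) ≡ 6 ≠ 0 (mod 11), P does NOT lie on the curve.


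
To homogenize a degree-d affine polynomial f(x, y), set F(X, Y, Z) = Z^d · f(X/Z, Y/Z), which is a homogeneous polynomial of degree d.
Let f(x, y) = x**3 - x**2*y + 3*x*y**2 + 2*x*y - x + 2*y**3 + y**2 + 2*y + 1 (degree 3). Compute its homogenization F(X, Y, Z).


F(X, Y, Z) = X**3 - X**2*Y + 3*X*Y**2 + 2*X*Y*Z - X*Z**2 + 2*Y**3 + Y**2*Z + 2*Y*Z**2 + Z**3

deg(f) = 3.
Substitute x = X/Z, y = Y/Z into f, then multiply by Z^3.
  monomial 1·x^3·y^0 ↦ 1·X^3·Y^0·Z^0.
  monomial -1·x^2·y^1 ↦ -1·X^2·Y^1·Z^0.
  monomial 3·x^1·y^2 ↦ 3·X^1·Y^2·Z^0.
  monomial 2·x^1·y^1 ↦ 2·X^1·Y^1·Z^1.
  monomial -1·x^1·y^0 ↦ -1·X^1·Y^0·Z^2.
  monomial 2·x^0·y^3 ↦ 2·X^0·Y^3·Z^0.
  monomial 1·x^0·y^2 ↦ 1·X^0·Y^2·Z^1.
  monomial 2·x^0·y^1 ↦ 2·X^0·Y^1·Z^2.
  monomial 1·x^0·y^0 ↦ 1·X^0·Y^0·Z^3.
Collecting: F(X, Y, Z) = X**3 - X**2*Y + 3*X*Y**2 + 2*X*Y*Z - X*Z**2 + 2*Y**3 + Y**2*Z + 2*Y*Z**2 + Z**3.


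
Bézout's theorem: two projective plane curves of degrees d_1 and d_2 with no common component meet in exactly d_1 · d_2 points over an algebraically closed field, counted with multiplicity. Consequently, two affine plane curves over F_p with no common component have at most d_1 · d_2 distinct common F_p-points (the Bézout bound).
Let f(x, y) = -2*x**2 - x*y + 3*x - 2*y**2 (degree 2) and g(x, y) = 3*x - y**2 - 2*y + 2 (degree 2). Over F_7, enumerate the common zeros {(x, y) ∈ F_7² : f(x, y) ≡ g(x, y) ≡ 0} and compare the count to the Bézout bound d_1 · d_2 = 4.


Common zeros: {(2, 2), (5, 1)}; count = 2; Bézout bound = 4.

deg(f) = 2, deg(g) = 2, so Bézout bound = 4.
Scan x ∈ F_7. For each x, list the y ∈ F_7 with f(x, y) ≡ 0 and those with g(x, y) ≡ 0 (mod 7); the common zeros in that column are the intersection.
  x = 0: f ≡ 0 at y ∈ {0}; g ≡ 0 at y ∈ ∅; common: ∅.
  x = 1: f ≡ 0 at y ∈ {4, 6}; g ≡ 0 at y ∈ ∅; common: ∅.
  x = 2: f ≡ 0 at y ∈ {2, 4}; g ≡ 0 at y ∈ {2, 3}; common: {2}.
  x = 3: f ≡ 0 at y ∈ {1}; g ≡ 0 at y ∈ ∅; common: ∅.
  x = 4: f ≡ 0 at y ∈ ∅; g ≡ 0 at y ∈ {0, 5}; common: ∅.
  x = 5: f ≡ 0 at y ∈ {0, 1}; g ≡ 0 at y ∈ {1, 4}; common: {1}.
  x = 6: f ≡ 0 at y ∈ ∅; g ≡ 0 at y ∈ {6}; common: ∅.
Collecting: common zeros = {(2, 2), (5, 1)}, so the count is 2.
Comparison with the Bézout bound: 2 ≤ 4 = deg(f)·deg(g), as expected for curves with no common component (the affine F_7-count falls short of the bound because intersections may lie at infinity, over extension fields, or carry multiplicity).


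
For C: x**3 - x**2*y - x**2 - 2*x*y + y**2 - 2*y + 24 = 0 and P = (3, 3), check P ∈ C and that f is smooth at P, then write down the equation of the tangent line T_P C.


Tangent line at P: -3*x - 11*y + 42 = 0.

Step 1: f(3, 3) = 0, so P lies on C.
Step 2: partial derivatives
  f_x(x, y) = 3*x**2 - 2*x*y - 2*x - 2*y, f_y(x, y) = -x**2 - 2*x + 2*y - 2.
  f_x(P) = -3, f_y(P) = -11 (gradient nonzero, so P is smooth).
Step 3: tangent line at P: -3·(x − 3) + -11·(y − 3) = 0.
Expanding: -3*x - 11*y + 42 = 0.


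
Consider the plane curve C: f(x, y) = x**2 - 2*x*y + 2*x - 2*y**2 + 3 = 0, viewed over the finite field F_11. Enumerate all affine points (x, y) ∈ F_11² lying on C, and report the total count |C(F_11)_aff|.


Affine F_11-points: {(2, 0), (2, 9), (3, 9), (3, 10), (4, 8), (4, 10), (7, 0), (7, 4), (10, 4), (10, 8)}; count = 10.

For each of the 121 pairs (x, y) ∈ F_11², evaluate f(x, y) mod 11. Record the zeros.
  x = 0: [0↦3, 1↦1, 2↦6, 3↦7, 4↦4, 5↦8, 6↦8, 7↦4, 8↦7, 9↦6, 10↦1]  zeros at y ∈ ∅
  x = 1: [0↦6, 1↦2, 2↦5, 3↦4, 4↦10, 5↦1, 6↦10, 7↦4, 8↦5, 9↦2, 10↦6]  zeros at y ∈ ∅
  x = 2: [0↦0, 1↦5, 2↦6, 3↦3, 4↦7, 5↦7, 6↦3, 7↦6, 8↦5, 9↦0, 10↦2]  zeros at y ∈ {0, 9}
  x = 3: [0↦7, 1↦10, 2↦9, 3↦4, 4↦6, 5↦4, 6↦9, 7↦10, 8↦7, 9↦0, 10↦0]  zeros at y ∈ {9, 10}
  x = 4: [0↦5, 1↦6, 2↦3, 3↦7, 4↦7, 5↦3, 6↦6, 7↦5, 8↦0, 9↦2, 10↦0]  zeros at y ∈ {8, 10}
  x = 5: [0↦5, 1↦4, 2↦10, 3↦1, 4↦10, 5↦4, 6↦5, 7↦2, 8↦6, 9↦6, 10↦2]  zeros at y ∈ ∅
  x = 6: [0↦7, 1↦4, 2↦8, 3↦8, 4↦4, 5↦7, 6↦6, 7↦1, 8↦3, 9↦1, 10↦6]  zeros at y ∈ ∅
  x = 7: [0↦0, 1↦6, 2↦8, 3↦6, 4↦0, 5↦1, 6↦9, 7↦2, 8↦2, 9↦9, 10↦1]  zeros at y ∈ {0, 4}
  x = 8: [0↦6, 1↦10, 2↦10, 3↦6, 4↦9, 5↦8, 6↦3, 7↦5, 8↦3, 9↦8, 10↦9]  zeros at y ∈ ∅
  x = 9: [0↦3, 1↦5, 2↦3, 3↦8, 4↦9, 5↦6, 6↦10, 7↦10, 8↦6, 9↦9, 10↦8]  zeros at y ∈ ∅
  x = 10: [0↦2, 1↦2, 2↦9, 3↦1, 4↦0, 5↦6, 6↦8, 7↦6, 8↦0, 9↦1, 10↦9]  zeros at y ∈ {4, 8}
Collecting zeros: affine points = {(2, 0), (2, 9), (3, 9), (3, 10), (4, 8), (4, 10), (7, 0), (7, 4), (10, 4), (10, 8)}.
Total count |C(F_11)_aff| = 10.


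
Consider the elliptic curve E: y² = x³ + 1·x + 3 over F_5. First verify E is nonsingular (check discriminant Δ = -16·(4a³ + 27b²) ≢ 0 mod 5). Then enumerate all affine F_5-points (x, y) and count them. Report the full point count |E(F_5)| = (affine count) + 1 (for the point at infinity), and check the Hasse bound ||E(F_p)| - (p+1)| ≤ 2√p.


Affine points = {(1, 0), (4, 1), (4, 4)}; affine count = 3; |E(F_5)| = 4.

Discriminant check: Δ ∝ 4a³ + 27b² = 4·1³ + 27·3² = 4·1 + 27·9 ≡ 2 (mod 5). Nonzero ⇒ E is nonsingular.
For each x ∈ F_5, compute rhs = x³ + 1·x + 3 mod 5, then count y ∈ F_5 with y² ≡ rhs.
  x = 0: rhs = 3, matching y values: none (0 points).
  x = 1: rhs = 0, matching y values: 0 (1 points).
  x = 2: rhs = 3, matching y values: none (0 points).
  x = 3: rhs = 3, matching y values: none (0 points).
  x = 4: rhs = 1, matching y values: 1, 4 (2 points).
Total affine count: 3.
Full point count |E(F_5)| = 3 + 1 = 4.
Hasse bound: |4 − (5+1)| = |-2| = 2 ≤ 2√5 ≈ 4.4721 ✓.


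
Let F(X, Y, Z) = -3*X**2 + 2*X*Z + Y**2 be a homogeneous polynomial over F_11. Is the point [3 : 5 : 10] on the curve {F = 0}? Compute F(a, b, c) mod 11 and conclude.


F(3,5,10) ≡ 3 (mod 11); P is NOT on the curve.

Evaluate F(3, 5, 10) term-by-term (mod 11).
  -3*X**2 ↦ -3·9·1·1 = -27
  2*X*Z ↦ 2·3·1·10 = 60
  Y**2 ↦ 1·1·25·1 = 25
Sum: F(3, 5, 10) = (-27) + (60) + (25) = 58.
Reducing mod 11: 58 ≡ 3 (mod 11).
Since F(a, b, c) ≡ 3 ≠ 0 (mod 11), P does NOT lie on the curve.


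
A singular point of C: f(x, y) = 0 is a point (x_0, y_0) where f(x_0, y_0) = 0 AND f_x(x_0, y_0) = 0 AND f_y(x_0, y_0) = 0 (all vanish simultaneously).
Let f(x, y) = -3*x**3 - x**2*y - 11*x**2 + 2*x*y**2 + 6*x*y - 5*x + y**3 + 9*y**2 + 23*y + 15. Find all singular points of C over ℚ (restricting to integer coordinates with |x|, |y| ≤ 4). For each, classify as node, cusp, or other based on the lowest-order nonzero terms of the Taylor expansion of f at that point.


Singular points: {(-1, -2)}; classification: cusp.

Compute partial derivatives:
  f_x = -9*x**2 - 2*x*y - 22*x + 2*y**2 + 6*y - 5.
  f_y = -x**2 + 4*x*y + 6*x + 3*y**2 + 18*y + 23.
Scan x_0 ∈ {−4, ..., 4}. For each x_0, f_y(x_0, y) is a polynomial in y; find its integer roots y ∈ {−4, ..., 4}, then test f_x and f at those candidates.
  x = -4: f_y(-4, y) = 3*y**2 + 2*y - 17; no integer root y with |y| ≤ 4.
  x = -3: f_y(-3, y) = 3*y**2 + 6*y - 4; no integer root y with |y| ≤ 4.
  x = -2: f_y(-2, y) = 3*y**2 + 10*y + 7; vanishes at y ∈ {-1}. (-2, -1): f_x = -5 ≠ 0.
  x = -1: f_y(-1, y) = 3*y**2 + 14*y + 16; vanishes at y ∈ {-2}. (-1, -2): f_x = 0, f = 0 — SINGULAR.
  x = 0: f_y(0, y) = 3*y**2 + 18*y + 23; no integer root y with |y| ≤ 4.
  x = 1: f_y(1, y) = 3*y**2 + 22*y + 28; no integer root y with |y| ≤ 4.
  x = 2: f_y(2, y) = 3*y**2 + 26*y + 31; no integer root y with |y| ≤ 4.
  x = 3: f_y(3, y) = 3*y**2 + 30*y + 32; no integer root y with |y| ≤ 4.
  x = 4: f_y(4, y) = 3*y**2 + 34*y + 31; vanishes at y ∈ {-1}. (4, -1): f_x = -233 ≠ 0.
Only singular point on the grid: (-1, -2).
Classify: substitute x = -1 + u, y = -2 + v and expand: f = -3*u**3 - u**2*v + 2*u*v**2 + v**3 + v**2.
No constant or linear terms (consistent with a singular point). Quadratic part: v**2. Cubic part: -3*u**3 - u**2*v + 2*u*v**2 + v**3.
The quadratic part v**2 is a perfect square, so there is a single (double) tangent line v = 0, i.e. y = -2. Restricting the cubic part to that line (v = 0) leaves -3*u**3 ≠ 0, so f is not divisible by v and the branch is v² ≈ 3*u**3 to lowest order — this is a cusp.
Classification: cusp.


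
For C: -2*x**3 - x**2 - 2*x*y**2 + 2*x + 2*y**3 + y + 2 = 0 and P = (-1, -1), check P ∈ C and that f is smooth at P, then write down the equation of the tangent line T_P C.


Tangent line at P: -4*x + 3*y - 1 = 0.

Step 1: f(-1, -1) = 0, so P lies on C.
Step 2: partial derivatives
  f_x(x, y) = -6*x**2 - 2*x - 2*y**2 + 2, f_y(x, y) = -4*x*y + 6*y**2 + 1.
  f_x(P) = -4, f_y(P) = 3 (gradient nonzero, so P is smooth).
Step 3: tangent line at P: -4·(x − -1) + 3·(y − -1) = 0.
Expanding: -4*x + 3*y - 1 = 0.


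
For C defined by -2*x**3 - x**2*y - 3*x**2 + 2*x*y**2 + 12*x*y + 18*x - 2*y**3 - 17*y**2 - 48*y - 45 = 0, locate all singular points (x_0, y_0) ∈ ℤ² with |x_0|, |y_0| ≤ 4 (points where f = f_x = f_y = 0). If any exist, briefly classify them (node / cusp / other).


Singular points: {(0, -3)}; classification: cusp.

Compute partial derivatives:
  f_x = -6*x**2 - 2*x*y - 6*x + 2*y**2 + 12*y + 18.
  f_y = -x**2 + 4*x*y + 12*x - 6*y**2 - 34*y - 48.
Scan x_0 ∈ {−4, ..., 4}. For each x_0, f_y(x_0, y) is a polynomial in y; find its integer roots y ∈ {−4, ..., 4}, then test f_x and f at those candidates.
  x = -4: f_y(-4, y) = -6*y**2 - 50*y - 112; no integer root y with |y| ≤ 4.
  x = -3: f_y(-3, y) = -6*y**2 - 46*y - 93; no integer root y with |y| ≤ 4.
  x = -2: f_y(-2, y) = -6*y**2 - 42*y - 76; no integer root y with |y| ≤ 4.
  x = -1: f_y(-1, y) = -6*y**2 - 38*y - 61; no integer root y with |y| ≤ 4.
  x = 0: f_y(0, y) = -6*y**2 - 34*y - 48; vanishes at y ∈ {-3}. (0, -3): f_x = 0, f = 0 — SINGULAR.
  x = 1: f_y(1, y) = -6*y**2 - 30*y - 37; no integer root y with |y| ≤ 4.
  x = 2: f_y(2, y) = -6*y**2 - 26*y - 28; vanishes at y ∈ {-2}. (2, -2): f_x = -26 ≠ 0.
  x = 3: f_y(3, y) = -6*y**2 - 22*y - 21; no integer root y with |y| ≤ 4.
  x = 4: f_y(4, y) = -6*y**2 - 18*y - 16; no integer root y with |y| ≤ 4.
Only singular point on the grid: (0, -3).
Classify: substitute x = 0 + u, y = -3 + v and expand: f = -2*u**3 - u**2*v + 2*u*v**2 - 2*v**3 + v**2.
No constant or linear terms (consistent with a singular point). Quadratic part: v**2. Cubic part: -2*u**3 - u**2*v + 2*u*v**2 - 2*v**3.
The quadratic part v**2 is a perfect square, so there is a single (double) tangent line v = 0, i.e. y = -3. Restricting the cubic part to that line (v = 0) leaves -2*u**3 ≠ 0, so f is not divisible by v and the branch is v² ≈ 2*u**3 to lowest order — this is a cusp.
Classification: cusp.


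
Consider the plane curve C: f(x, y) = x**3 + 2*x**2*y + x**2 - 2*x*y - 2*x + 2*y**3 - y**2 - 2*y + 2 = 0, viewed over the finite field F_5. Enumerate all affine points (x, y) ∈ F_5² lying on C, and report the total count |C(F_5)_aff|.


Affine F_5-points: {(0, 2), (1, 2), (2, 0), (2, 4), (4, 2), (4, 3)}; count = 6.

For each of the 25 pairs (x, y) ∈ F_5², evaluate f(x, y) mod 5. Record the zeros.
  x = 0: [0↦2, 1↦1, 2↦0, 3↦1, 4↦1]  zeros at y ∈ {2}
  x = 1: [0↦2, 1↦1, 2↦0, 3↦1, 4↦1]  zeros at y ∈ {2}
  x = 2: [0↦0, 1↦3, 2↦1, 3↦1, 4↦0]  zeros at y ∈ {0, 4}
  x = 3: [0↦2, 1↦3, 2↦4, 3↦2, 4↦4]  zeros at y ∈ ∅
  x = 4: [0↦4, 1↦2, 2↦0, 3↦0, 4↦4]  zeros at y ∈ {2, 3}
Collecting zeros: affine points = {(0, 2), (1, 2), (2, 0), (2, 4), (4, 2), (4, 3)}.
Total count |C(F_5)_aff| = 6.


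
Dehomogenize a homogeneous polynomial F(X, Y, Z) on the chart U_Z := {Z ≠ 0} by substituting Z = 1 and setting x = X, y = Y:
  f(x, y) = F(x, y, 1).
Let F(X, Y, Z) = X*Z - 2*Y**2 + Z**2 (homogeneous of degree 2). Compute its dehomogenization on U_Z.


f(x, y) = x - 2*y**2 + 1

On U_Z we set Z = 1. Each monomial c·X^i·Y^j·Z^k in F becomes c·x^i·y^j·1^k = c·x^i·y^j.
Substituting Z = 1: F(X, Y, 1) = x - 2*y**2 + 1.
Note: deg(f) ≤ deg(F) = 2; strict inequality happens when F is divisible by Z (lost terms).


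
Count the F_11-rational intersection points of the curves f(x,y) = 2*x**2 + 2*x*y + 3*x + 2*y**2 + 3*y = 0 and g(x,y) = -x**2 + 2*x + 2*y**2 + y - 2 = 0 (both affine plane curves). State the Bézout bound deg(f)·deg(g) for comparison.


Common zeros: ∅; count = 0; Bézout bound = 4.

deg(f) = 2, deg(g) = 2, so Bézout bound = 4.
Scan x ∈ F_11. For each x, list the y ∈ F_11 with f(x, y) ≡ 0 and those with g(x, y) ≡ 0 (mod 11); the common zeros in that column are the intersection.
  x = 0: f ≡ 0 at y ∈ {0, 4}; g ≡ 0 at y ∈ ∅; common: ∅.
  x = 1: f ≡ 0 at y ∈ ∅; g ≡ 0 at y ∈ {6, 10}; common: ∅.
  x = 2: f ≡ 0 at y ∈ {5, 8}; g ≡ 0 at y ∈ ∅; common: ∅.
  x = 3: f ≡ 0 at y ∈ ∅; g ≡ 0 at y ∈ ∅; common: ∅.
  x = 4: f ≡ 0 at y ∈ {0}; g ≡ 0 at y ∈ {2, 3}; common: ∅.
  x = 5: f ≡ 0 at y ∈ {2, 8}; g ≡ 0 at y ∈ {7, 9}; common: ∅.
  x = 6: f ≡ 0 at y ∈ {10}; g ≡ 0 at y ∈ {8}; common: ∅.
  x = 7: f ≡ 0 at y ∈ ∅; g ≡ 0 at y ∈ {8}; common: ∅.
  x = 8: f ≡ 0 at y ∈ {2, 5}; g ≡ 0 at y ∈ {7, 9}; common: ∅.
  x = 9: f ≡ 0 at y ∈ ∅; g ≡ 0 at y ∈ {2, 3}; common: ∅.
  x = 10: f ≡ 0 at y ∈ {6, 10}; g ≡ 0 at y ∈ ∅; common: ∅.
Collecting: common zeros = ∅, so the count is 0.
Comparison with the Bézout bound: 0 ≤ 4 = deg(f)·deg(g), as expected for curves with no common component (the affine F_11-count falls short of the bound because intersections may lie at infinity, over extension fields, or carry multiplicity).


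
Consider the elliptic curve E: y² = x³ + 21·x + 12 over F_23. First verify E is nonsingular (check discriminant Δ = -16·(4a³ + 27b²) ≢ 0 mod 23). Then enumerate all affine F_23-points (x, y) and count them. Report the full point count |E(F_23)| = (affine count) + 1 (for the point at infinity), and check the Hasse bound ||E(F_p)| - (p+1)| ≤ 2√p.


Affine points = {(0, 9), (0, 14), (2, 4), (2, 19), (5, 9), (5, 14), (6, 3), (6, 20), (8, 5), (8, 18), (10, 7), (10, 16), (18, 9), (18, 14), (19, 5), (19, 18), (21, 10), (21, 13), (22, 6), (22, 17)}; affine count = 20; |E(F_23)| = 21.

Discriminant check: Δ ∝ 4a³ + 27b² = 4·21³ + 27·12² = 4·9261 + 27·144 ≡ 15 (mod 23). Nonzero ⇒ E is nonsingular.
For each x ∈ F_23, compute rhs = x³ + 21·x + 12 mod 23, then count y ∈ F_23 with y² ≡ rhs.
  x = 0: rhs = 12, matching y values: 9, 14 (2 points).
  x = 1: rhs = 11, matching y values: none (0 points).
  x = 2: rhs = 16, matching y values: 4, 19 (2 points).
  x = 3: rhs = 10, matching y values: none (0 points).
  x = 4: rhs = 22, matching y values: none (0 points).
  x = 5: rhs = 12, matching y values: 9, 14 (2 points).
  x = 6: rhs = 9, matching y values: 3, 20 (2 points).
  x = 7: rhs = 19, matching y values: none (0 points).
  x = 8: rhs = 2, matching y values: 5, 18 (2 points).
  x = 9: rhs = 10, matching y values: none (0 points).
  x = 10: rhs = 3, matching y values: 7, 16 (2 points).
  x = 11: rhs = 10, matching y values: none (0 points).
  x = 12: rhs = 14, matching y values: none (0 points).
  x = 13: rhs = 21, matching y values: none (0 points).
  x = 14: rhs = 14, matching y values: none (0 points).
  x = 15: rhs = 22, matching y values: none (0 points).
  x = 16: rhs = 5, matching y values: none (0 points).
  x = 17: rhs = 15, matching y values: none (0 points).
  x = 18: rhs = 12, matching y values: 9, 14 (2 points).
  x = 19: rhs = 2, matching y values: 5, 18 (2 points).
  x = 20: rhs = 14, matching y values: none (0 points).
  x = 21: rhs = 8, matching y values: 10, 13 (2 points).
  x = 22: rhs = 13, matching y values: 6, 17 (2 points).
Total affine count: 20.
Full point count |E(F_23)| = 20 + 1 = 21.
Hasse bound: |21 − (23+1)| = |-3| = 3 ≤ 2√23 ≈ 9.5917 ✓.


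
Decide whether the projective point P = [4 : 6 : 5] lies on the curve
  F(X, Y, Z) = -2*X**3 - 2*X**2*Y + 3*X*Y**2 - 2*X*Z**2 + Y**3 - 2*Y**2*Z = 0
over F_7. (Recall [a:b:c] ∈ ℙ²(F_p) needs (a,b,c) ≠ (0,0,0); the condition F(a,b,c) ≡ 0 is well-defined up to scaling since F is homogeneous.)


F(4,6,5) ≡ 6 (mod 7); P is NOT on the curve.

Evaluate F(4, 6, 5) term-by-term (mod 7).
  -2*X**3 ↦ -2·64·1·1 = -128
  -2*X**2*Y ↦ -2·16·6·1 = -192
  3*X*Y**2 ↦ 3·4·36·1 = 432
  -2*X*Z**2 ↦ -2·4·1·25 = -200
  Y**3 ↦ 1·1·216·1 = 216
  -2*Y**2*Z ↦ -2·1·36·5 = -360
Sum: F(4, 6, 5) = (-128) + (-192) + (432) + (-200) + (216) + (-360) = -232.
Reducing mod 7: -232 ≡ 6 (mod 7).
Since F(a, b, c) ≡ 6 ≠ 0 (mod 7), P does NOT lie on the curve.


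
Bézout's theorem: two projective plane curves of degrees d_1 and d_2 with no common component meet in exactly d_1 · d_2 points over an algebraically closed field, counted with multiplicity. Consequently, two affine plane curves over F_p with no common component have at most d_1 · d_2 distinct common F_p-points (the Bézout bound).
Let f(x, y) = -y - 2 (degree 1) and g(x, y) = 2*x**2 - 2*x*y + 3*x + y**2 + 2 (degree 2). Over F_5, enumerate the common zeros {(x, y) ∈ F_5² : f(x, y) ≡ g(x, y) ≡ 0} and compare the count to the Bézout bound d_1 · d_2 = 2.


Common zeros: {(1, 3), (3, 3)}; count = 2; Bézout bound = 2.

deg(f) = 1, deg(g) = 2, so Bézout bound = 2.
Scan x ∈ F_5. For each x, list the y ∈ F_5 with f(x, y) ≡ 0 and those with g(x, y) ≡ 0 (mod 5); the common zeros in that column are the intersection.
  x = 0: f ≡ 0 at y ∈ {3}; g ≡ 0 at y ∈ ∅; common: ∅.
  x = 1: f ≡ 0 at y ∈ {3}; g ≡ 0 at y ∈ {3, 4}; common: {3}.
  x = 2: f ≡ 0 at y ∈ {3}; g ≡ 0 at y ∈ ∅; common: ∅.
  x = 3: f ≡ 0 at y ∈ {3}; g ≡ 0 at y ∈ {3}; common: {3}.
  x = 4: f ≡ 0 at y ∈ {3}; g ≡ 0 at y ∈ {4}; common: ∅.
Collecting: common zeros = {(1, 3), (3, 3)}, so the count is 2.
Comparison with the Bézout bound: 2 ≤ 2 = deg(f)·deg(g), as expected for curves with no common component (the bound is attained).
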